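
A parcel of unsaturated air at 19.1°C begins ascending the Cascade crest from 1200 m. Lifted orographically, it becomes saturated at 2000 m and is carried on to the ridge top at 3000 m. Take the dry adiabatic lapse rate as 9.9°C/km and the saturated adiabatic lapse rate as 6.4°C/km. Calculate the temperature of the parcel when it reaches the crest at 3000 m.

4.78°C

From 1200 m to 2000 m (dry): cools by 9.9 × 0.8 = 7.92°C, giving 11.18°C.
From 2000 m to 3000 m (saturated): cools by 6.4 × 1 = 6.4°C, giving 4.78°C.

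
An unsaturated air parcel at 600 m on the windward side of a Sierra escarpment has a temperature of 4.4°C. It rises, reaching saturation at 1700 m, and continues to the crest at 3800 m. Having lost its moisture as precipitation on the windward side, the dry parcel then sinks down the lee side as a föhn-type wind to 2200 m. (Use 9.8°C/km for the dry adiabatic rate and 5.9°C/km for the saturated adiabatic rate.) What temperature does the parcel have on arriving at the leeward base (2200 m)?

-3.09°C

600 → 1700 m (dry, 9.8°C/km): ΔT = -9.8 × 1.1 = -10.78°C → T = -6.38°C
1700 → 3800 m (saturated, 5.9°C/km): ΔT = -5.9 × 2.1 = -12.39°C → T = -18.77°C
3800 → 2200 m (dry descent, 9.8°C/km): ΔT = +9.8 × 1.6 = +15.68°C → T = -3.09°C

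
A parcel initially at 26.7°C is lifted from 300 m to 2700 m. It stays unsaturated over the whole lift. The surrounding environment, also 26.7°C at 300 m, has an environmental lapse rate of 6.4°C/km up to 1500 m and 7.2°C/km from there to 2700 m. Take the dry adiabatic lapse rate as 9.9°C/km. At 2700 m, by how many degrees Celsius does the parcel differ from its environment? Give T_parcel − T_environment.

-7.44°C (parcel cooler than environment)

Parcel:
  Dry to 2700 m: -9.9 × 2.4 km = -23.76°C, so T = 2.94°C.
Environment:
  Environment, lower layer to 1500 m: -6.4 × 1.2 km = -7.68°C, so T = 19.02°C.
  Environment, upper layer to 2700 m: -7.2 × 1.2 km = -8.64°C, so T = 10.38°C.
T_parcel − T_env = 2.94 − 10.38 = -7.44°C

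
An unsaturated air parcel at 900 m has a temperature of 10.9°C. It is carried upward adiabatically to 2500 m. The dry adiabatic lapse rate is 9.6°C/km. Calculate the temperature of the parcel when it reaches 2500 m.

-4.46°C

From 900 m to 2500 m (dry adiabatic): cools by 9.6 × 1.6 = 15.36°C, giving -4.46°C.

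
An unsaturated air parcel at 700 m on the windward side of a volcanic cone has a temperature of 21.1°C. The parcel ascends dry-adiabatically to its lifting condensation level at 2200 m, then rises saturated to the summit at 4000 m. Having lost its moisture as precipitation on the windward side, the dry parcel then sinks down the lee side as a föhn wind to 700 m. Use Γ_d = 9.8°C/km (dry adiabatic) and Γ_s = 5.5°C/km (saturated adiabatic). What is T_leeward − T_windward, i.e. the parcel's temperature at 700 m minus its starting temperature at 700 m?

700–2200 m, dry: Δz = 1.5 km ⇒ ΔT = -14.7°C; T = 6.4°C
2200–4000 m, saturated: Δz = 1.8 km ⇒ ΔT = -9.9°C; T = -3.5°C
4000–700 m, dry descent: Δz = 3.3 km ⇒ ΔT = +32.34°C; T = 28.84°C
Net change vs windward start: 28.84 − 21.1 = +7.74°C

+7.74°C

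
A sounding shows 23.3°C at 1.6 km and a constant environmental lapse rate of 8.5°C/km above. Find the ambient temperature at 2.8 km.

13.1°C

1600 → 2800 m (environmental, 8.5°C/km): ΔT = -8.5 × 1.2 = -10.2°C → T = 13.1°C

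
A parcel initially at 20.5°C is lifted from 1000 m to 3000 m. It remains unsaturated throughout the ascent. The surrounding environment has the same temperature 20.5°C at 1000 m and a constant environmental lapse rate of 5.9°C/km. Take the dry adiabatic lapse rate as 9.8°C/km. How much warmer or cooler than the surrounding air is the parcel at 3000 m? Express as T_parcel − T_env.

-7.8°C (parcel cooler than environment)

Parcel:
  1000 → 3000 m (dry, 9.8°C/km): ΔT = -9.8 × 2 = -19.6°C → T = 0.9°C
Environment:
  1000 → 3000 m (environment, 5.9°C/km): ΔT = -5.9 × 2 = -11.8°C → T = 8.7°C
T_parcel − T_env = 0.9 − 8.7 = -7.8°C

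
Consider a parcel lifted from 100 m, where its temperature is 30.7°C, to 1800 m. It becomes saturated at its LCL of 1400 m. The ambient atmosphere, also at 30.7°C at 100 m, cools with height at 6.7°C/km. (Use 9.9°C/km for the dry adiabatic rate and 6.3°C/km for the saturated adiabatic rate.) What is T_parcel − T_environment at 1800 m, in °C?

-4°C (parcel cooler than environment)

Parcel:
  From 100 m to 1400 m (dry): cools by 9.9 × 1.3 = 12.87°C, giving 17.83°C.
  From 1400 m to 1800 m (saturated): cools by 6.3 × 0.4 = 2.52°C, giving 15.31°C.
Environment:
  From 100 m to 1800 m (environment): cools by 6.7 × 1.7 = 11.39°C, giving 19.31°C.
T_parcel − T_env = 15.31 − 19.31 = -4°C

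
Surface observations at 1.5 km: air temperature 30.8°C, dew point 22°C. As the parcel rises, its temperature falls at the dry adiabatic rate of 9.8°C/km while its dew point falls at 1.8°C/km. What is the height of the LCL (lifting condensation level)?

T and T_d converge at 9.8 − 1.8 = 8°C per km
Height above start = (30.8 − 22) / 8 = 1.1 km
LCL altitude = 1500 m + 1100 m = 2600 m

2.6 km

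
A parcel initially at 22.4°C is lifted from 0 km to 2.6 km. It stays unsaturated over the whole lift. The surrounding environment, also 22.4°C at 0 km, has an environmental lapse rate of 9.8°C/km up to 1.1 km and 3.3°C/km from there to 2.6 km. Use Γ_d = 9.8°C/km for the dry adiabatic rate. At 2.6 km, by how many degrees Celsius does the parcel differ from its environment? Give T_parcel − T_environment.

-9.75°C (parcel cooler than environment)

Parcel:
  From 0 m to 2600 m (dry): cools by 9.8 × 2.6 = 25.48°C, giving -3.08°C.
Environment:
  From 0 m to 1100 m (environment, lower layer): cools by 9.8 × 1.1 = 10.78°C, giving 11.62°C.
  From 1100 m to 2600 m (environment, upper layer): cools by 3.3 × 1.5 = 4.95°C, giving 6.67°C.
T_parcel − T_env = -3.08 − 6.67 = -9.75°C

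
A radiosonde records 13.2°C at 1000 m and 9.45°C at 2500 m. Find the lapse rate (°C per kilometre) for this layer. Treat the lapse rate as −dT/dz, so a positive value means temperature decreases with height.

Γ = −ΔT/Δz = (13.2 − 9.45) / (2500 − 1000) m
  = 3.75°C / 1.5 km = 2.5°C/km

2.5°C/km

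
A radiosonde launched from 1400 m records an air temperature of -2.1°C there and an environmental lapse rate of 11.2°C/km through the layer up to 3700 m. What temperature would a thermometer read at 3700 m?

From 1400 m to 3700 m (environmental): cools by 11.2 × 2.3 = 25.76°C, giving -27.86°C.

-27.86°C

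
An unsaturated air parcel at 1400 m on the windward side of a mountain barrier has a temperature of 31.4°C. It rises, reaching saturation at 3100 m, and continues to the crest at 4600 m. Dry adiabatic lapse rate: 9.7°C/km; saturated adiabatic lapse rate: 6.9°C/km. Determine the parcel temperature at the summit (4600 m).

4.56°C

1400 → 3100 m (dry, 9.7°C/km): ΔT = -9.7 × 1.7 = -16.49°C → T = 14.91°C
3100 → 4600 m (saturated, 6.9°C/km): ΔT = -6.9 × 1.5 = -10.35°C → T = 4.56°C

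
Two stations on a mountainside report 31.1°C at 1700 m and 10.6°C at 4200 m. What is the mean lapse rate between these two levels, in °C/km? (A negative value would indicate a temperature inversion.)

8.2°C/km

Γ = −ΔT/Δz = (31.1 − 10.6) / (4200 − 1700) m
  = 20.5°C / 2.5 km = 8.2°C/km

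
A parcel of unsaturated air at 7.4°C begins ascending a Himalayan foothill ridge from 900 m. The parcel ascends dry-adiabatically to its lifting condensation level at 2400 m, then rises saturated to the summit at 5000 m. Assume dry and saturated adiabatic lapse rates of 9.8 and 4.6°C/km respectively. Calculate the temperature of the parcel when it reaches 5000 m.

Dry to 2400 m: -9.8 × 1.5 km = -14.7°C, so T = -7.3°C.
Saturated to 5000 m: -4.6 × 2.6 km = -11.96°C, so T = -19.26°C.

-19.26°C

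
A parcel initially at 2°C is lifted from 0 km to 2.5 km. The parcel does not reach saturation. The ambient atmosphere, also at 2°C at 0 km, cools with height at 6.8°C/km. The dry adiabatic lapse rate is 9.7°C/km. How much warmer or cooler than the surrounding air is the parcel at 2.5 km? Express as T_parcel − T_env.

Parcel:
  0–2500 m, dry: Δz = 2.5 km ⇒ ΔT = -24.25°C; T = -22.25°C
Environment:
  0–2500 m, environment: Δz = 2.5 km ⇒ ΔT = -17°C; T = -15°C
T_parcel − T_env = -22.25 − (-15) = -7.25°C

-7.25°C (parcel cooler than environment)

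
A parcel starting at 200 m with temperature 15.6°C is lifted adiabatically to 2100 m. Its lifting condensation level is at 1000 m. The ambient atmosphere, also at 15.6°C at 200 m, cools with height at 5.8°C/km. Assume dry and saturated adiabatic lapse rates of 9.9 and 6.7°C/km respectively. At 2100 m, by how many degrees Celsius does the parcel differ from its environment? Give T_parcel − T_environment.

-4.27°C (parcel cooler than environment)

Parcel:
  Dry to 1000 m: -9.9 × 0.8 km = -7.92°C, so T = 7.68°C.
  Saturated to 2100 m: -6.7 × 1.1 km = -7.37°C, so T = 0.31°C.
Environment:
  Environment to 2100 m: -5.8 × 1.9 km = -11.02°C, so T = 4.58°C.
T_parcel − T_env = 0.31 − 4.58 = -4.27°C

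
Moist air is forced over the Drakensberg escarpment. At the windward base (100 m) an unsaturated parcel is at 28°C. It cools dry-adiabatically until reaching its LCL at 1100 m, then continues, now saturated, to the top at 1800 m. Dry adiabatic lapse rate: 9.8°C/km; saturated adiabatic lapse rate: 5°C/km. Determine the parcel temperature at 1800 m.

Dry to 1100 m: -9.8 × 1 km = -9.8°C, so T = 18.2°C.
Saturated to 1800 m: -5 × 0.7 km = -3.5°C, so T = 14.7°C.

14.7°C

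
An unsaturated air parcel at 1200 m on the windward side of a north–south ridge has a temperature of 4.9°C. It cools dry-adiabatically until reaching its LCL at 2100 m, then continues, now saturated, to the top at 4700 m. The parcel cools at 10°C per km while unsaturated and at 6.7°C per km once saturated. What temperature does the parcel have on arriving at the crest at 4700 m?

1200 → 2100 m (dry, 10°C/km): ΔT = -10 × 0.9 = -9°C → T = -4.1°C
2100 → 4700 m (saturated, 6.7°C/km): ΔT = -6.7 × 2.6 = -17.42°C → T = -21.52°C

-21.52°C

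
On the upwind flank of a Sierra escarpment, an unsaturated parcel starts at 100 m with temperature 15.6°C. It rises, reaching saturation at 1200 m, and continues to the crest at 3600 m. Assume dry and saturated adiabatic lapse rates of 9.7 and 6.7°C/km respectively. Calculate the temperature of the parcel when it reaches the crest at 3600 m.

100 → 1200 m (dry, 9.7°C/km): ΔT = -9.7 × 1.1 = -10.67°C → T = 4.93°C
1200 → 3600 m (saturated, 6.7°C/km): ΔT = -6.7 × 2.4 = -16.08°C → T = -11.15°C

-11.15°C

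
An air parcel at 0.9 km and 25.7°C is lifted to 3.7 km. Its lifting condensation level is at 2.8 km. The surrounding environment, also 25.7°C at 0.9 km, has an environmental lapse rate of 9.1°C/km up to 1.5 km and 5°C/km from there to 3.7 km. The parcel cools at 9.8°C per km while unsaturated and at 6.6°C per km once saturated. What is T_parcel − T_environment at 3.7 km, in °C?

-8.1°C (parcel cooler than environment)

Parcel:
  Dry to 2800 m: -9.8 × 1.9 km = -18.62°C, so T = 7.08°C.
  Saturated to 3700 m: -6.6 × 0.9 km = -5.94°C, so T = 1.14°C.
Environment:
  Environment, lower layer to 1500 m: -9.1 × 0.6 km = -5.46°C, so T = 20.24°C.
  Environment, upper layer to 3700 m: -5 × 2.2 km = -11°C, so T = 9.24°C.
T_parcel − T_env = 1.14 − 9.24 = -8.1°C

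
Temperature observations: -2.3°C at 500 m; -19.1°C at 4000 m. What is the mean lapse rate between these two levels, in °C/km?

Γ = −ΔT/Δz = (-2.3 − (-19.1)) / (4000 − 500) m
  = 16.8°C / 3.5 km = 4.8°C/km

4.8°C/km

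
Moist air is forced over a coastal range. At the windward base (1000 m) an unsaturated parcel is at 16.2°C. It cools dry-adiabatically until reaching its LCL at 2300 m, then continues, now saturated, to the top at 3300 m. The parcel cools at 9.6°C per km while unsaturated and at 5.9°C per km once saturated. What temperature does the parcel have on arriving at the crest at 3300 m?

-2.18°C

1000–2300 m, dry: Δz = 1.3 km ⇒ ΔT = -12.48°C; T = 3.72°C
2300–3300 m, saturated: Δz = 1 km ⇒ ΔT = -5.9°C; T = -2.18°C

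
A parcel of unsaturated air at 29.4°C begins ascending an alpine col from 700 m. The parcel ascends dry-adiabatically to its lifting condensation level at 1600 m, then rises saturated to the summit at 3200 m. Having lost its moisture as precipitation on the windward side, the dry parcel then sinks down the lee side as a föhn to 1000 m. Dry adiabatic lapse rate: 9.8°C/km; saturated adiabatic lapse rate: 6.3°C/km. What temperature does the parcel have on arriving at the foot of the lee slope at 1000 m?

32.06°C

From 700 m to 1600 m (dry): cools by 9.8 × 0.9 = 8.82°C, giving 20.58°C.
From 1600 m to 3200 m (saturated): cools by 6.3 × 1.6 = 10.08°C, giving 10.5°C.
From 3200 m to 1000 m (dry descent): warms by 9.8 × 2.2 = 21.56°C, giving 32.06°C.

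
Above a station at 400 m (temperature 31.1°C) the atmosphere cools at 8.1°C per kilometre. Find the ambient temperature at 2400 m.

14.9°C

400 → 2400 m (environmental, 8.1°C/km): ΔT = -8.1 × 2 = -16.2°C → T = 14.9°C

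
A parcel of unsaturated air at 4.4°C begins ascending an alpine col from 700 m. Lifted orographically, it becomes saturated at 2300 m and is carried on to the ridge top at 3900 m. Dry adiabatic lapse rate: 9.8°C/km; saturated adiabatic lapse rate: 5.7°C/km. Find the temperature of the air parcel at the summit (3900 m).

-20.4°C

Dry to 2300 m: -9.8 × 1.6 km = -15.68°C, so T = -11.28°C.
Saturated to 3900 m: -5.7 × 1.6 km = -9.12°C, so T = -20.4°C.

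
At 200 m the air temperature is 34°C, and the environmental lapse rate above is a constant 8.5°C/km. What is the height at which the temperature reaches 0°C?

4200 m

Height above start = (34 − 0) / 8.5 = 4 km
Altitude = 200 m + 4000 m = 4200 m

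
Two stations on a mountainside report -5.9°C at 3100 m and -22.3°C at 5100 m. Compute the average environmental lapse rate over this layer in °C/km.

Γ = −ΔT/Δz = (-5.9 − (-22.3)) / (5100 − 3100) m
  = 16.4°C / 2 km = 8.2°C/km

8.2°C/km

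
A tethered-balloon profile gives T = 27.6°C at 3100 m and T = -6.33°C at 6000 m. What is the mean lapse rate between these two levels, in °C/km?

11.7°C/km

Γ = −ΔT/Δz = (27.6 − (-6.33)) / (6000 − 3100) m
  = 33.93°C / 2.9 km = 11.7°C/km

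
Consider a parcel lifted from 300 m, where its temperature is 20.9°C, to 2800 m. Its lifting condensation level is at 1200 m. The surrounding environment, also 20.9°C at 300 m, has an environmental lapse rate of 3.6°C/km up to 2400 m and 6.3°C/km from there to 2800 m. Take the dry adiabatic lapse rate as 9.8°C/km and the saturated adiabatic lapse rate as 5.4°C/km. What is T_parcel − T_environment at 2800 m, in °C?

-7.38°C (parcel cooler than environment)

Parcel:
  From 300 m to 1200 m (dry): cools by 9.8 × 0.9 = 8.82°C, giving 12.08°C.
  From 1200 m to 2800 m (saturated): cools by 5.4 × 1.6 = 8.64°C, giving 3.44°C.
Environment:
  From 300 m to 2400 m (environment, lower layer): cools by 3.6 × 2.1 = 7.56°C, giving 13.34°C.
  From 2400 m to 2800 m (environment, upper layer): cools by 6.3 × 0.4 = 2.52°C, giving 10.82°C.
T_parcel − T_env = 3.44 − 10.82 = -7.38°C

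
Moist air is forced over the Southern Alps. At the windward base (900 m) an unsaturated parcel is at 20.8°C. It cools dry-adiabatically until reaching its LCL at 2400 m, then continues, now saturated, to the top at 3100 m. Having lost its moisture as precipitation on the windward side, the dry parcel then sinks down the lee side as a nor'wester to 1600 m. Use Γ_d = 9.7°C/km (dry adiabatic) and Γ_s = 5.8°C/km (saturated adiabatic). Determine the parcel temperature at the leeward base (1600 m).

16.74°C

900 → 2400 m (dry, 9.7°C/km): ΔT = -9.7 × 1.5 = -14.55°C → T = 6.25°C
2400 → 3100 m (saturated, 5.8°C/km): ΔT = -5.8 × 0.7 = -4.06°C → T = 2.19°C
3100 → 1600 m (dry descent, 9.7°C/km): ΔT = +9.7 × 1.5 = +14.55°C → T = 16.74°C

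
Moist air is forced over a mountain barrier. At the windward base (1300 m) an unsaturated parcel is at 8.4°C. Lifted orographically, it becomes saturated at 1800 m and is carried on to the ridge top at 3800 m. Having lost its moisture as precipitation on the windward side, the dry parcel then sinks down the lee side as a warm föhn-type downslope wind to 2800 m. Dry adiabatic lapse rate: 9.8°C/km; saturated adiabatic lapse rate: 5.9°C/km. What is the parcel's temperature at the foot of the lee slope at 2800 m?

1300–1800 m, dry: Δz = 0.5 km ⇒ ΔT = -4.9°C; T = 3.5°C
1800–3800 m, saturated: Δz = 2 km ⇒ ΔT = -11.8°C; T = -8.3°C
3800–2800 m, dry descent: Δz = 1 km ⇒ ΔT = +9.8°C; T = 1.5°C

1.5°C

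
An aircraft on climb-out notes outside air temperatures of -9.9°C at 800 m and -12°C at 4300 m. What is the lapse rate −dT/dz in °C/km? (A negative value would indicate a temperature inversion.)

0.6°C/km

Γ = −ΔT/Δz = (-9.9 − (-12)) / (4300 − 800) m
  = 2.1°C / 3.5 km = 0.6°C/km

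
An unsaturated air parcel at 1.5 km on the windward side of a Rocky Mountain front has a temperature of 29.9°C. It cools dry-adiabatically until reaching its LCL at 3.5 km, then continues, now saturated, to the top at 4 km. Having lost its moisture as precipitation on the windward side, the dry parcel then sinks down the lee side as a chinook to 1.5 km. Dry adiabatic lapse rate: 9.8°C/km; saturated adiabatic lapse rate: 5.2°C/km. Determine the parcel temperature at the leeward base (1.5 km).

Dry to 3500 m: -9.8 × 2 km = -19.6°C, so T = 10.3°C.
Saturated to 4000 m: -5.2 × 0.5 km = -2.6°C, so T = 7.7°C.
Dry descent to 1500 m: +9.8 × 2.5 km = +24.5°C, so T = 32.2°C.

32.2°C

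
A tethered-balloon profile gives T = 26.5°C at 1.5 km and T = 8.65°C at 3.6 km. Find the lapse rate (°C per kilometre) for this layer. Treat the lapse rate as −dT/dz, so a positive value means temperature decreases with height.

8.5°C/km

Γ = −ΔT/Δz = (26.5 − 8.65) / (3600 − 1500) m
  = 17.85°C / 2.1 km = 8.5°C/km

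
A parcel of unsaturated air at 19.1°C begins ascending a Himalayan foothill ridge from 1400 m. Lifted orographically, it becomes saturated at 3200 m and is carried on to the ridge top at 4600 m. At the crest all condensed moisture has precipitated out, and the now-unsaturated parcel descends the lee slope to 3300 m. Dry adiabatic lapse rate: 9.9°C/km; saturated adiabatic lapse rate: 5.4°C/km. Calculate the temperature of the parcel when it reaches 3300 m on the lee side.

1400–3200 m, dry: Δz = 1.8 km ⇒ ΔT = -17.82°C; T = 1.28°C
3200–4600 m, saturated: Δz = 1.4 km ⇒ ΔT = -7.56°C; T = -6.28°C
4600–3300 m, dry descent: Δz = 1.3 km ⇒ ΔT = +12.87°C; T = 6.59°C

6.59°C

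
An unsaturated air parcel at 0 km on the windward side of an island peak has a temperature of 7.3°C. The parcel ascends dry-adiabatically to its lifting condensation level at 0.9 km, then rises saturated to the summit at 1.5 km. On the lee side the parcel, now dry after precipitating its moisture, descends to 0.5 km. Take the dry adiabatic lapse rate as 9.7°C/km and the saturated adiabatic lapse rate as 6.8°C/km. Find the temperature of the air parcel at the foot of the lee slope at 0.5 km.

4.19°C

0 → 900 m (dry, 9.7°C/km): ΔT = -9.7 × 0.9 = -8.73°C → T = -1.43°C
900 → 1500 m (saturated, 6.8°C/km): ΔT = -6.8 × 0.6 = -4.08°C → T = -5.51°C
1500 → 500 m (dry descent, 9.7°C/km): ΔT = +9.7 × 1 = +9.7°C → T = 4.19°C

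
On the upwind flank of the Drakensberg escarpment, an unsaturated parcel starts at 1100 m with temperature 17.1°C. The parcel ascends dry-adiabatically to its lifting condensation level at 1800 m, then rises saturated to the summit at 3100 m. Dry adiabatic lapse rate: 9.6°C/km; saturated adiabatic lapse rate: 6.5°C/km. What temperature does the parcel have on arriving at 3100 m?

1.93°C

1100–1800 m, dry: Δz = 0.7 km ⇒ ΔT = -6.72°C; T = 10.38°C
1800–3100 m, saturated: Δz = 1.3 km ⇒ ΔT = -8.45°C; T = 1.93°C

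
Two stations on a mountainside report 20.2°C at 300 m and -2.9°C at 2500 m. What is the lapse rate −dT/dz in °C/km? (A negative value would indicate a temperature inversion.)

10.5°C/km

Γ = −ΔT/Δz = (20.2 − (-2.9)) / (2500 − 300) m
  = 23.1°C / 2.2 km = 10.5°C/km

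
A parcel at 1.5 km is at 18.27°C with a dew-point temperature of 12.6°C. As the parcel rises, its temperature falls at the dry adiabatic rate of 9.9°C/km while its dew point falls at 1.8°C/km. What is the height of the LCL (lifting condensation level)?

T and T_d converge at 9.9 − 1.8 = 8.1°C per km
Height above start = (18.27 − 12.6) / 8.1 = 0.7 km
LCL altitude = 1500 m + 700 m = 2200 m

2.2 km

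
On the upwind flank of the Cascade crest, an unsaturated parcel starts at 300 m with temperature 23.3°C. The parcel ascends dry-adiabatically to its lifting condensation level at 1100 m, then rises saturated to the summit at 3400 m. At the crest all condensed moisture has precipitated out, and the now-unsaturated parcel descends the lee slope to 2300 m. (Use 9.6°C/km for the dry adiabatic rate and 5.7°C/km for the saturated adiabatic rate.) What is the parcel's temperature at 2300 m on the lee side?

Dry to 1100 m: -9.6 × 0.8 km = -7.68°C, so T = 15.62°C.
Saturated to 3400 m: -5.7 × 2.3 km = -13.11°C, so T = 2.51°C.
Dry descent to 2300 m: +9.6 × 1.1 km = +10.56°C, so T = 13.07°C.

13.07°C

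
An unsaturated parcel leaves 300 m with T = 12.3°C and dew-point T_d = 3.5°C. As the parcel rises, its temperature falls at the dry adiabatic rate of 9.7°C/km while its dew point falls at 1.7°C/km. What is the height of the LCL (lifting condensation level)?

T and T_d converge at 9.7 − 1.7 = 8°C per km
Height above start = (12.3 − 3.5) / 8 = 1.1 km
LCL altitude = 300 m + 1100 m = 1400 m

1400 m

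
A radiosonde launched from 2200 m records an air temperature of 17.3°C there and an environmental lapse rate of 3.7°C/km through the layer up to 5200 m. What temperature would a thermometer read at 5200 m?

2200–5200 m, environmental: Δz = 3 km ⇒ ΔT = -11.1°C; T = 6.2°C

6.2°C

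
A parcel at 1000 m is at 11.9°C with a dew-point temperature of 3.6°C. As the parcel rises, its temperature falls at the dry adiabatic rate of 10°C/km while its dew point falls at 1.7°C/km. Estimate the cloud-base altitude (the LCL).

2000 m

T and T_d converge at 10 − 1.7 = 8.3°C per km
Height above start = (11.9 − 3.6) / 8.3 = 1 km
LCL altitude = 1000 m + 1000 m = 2000 m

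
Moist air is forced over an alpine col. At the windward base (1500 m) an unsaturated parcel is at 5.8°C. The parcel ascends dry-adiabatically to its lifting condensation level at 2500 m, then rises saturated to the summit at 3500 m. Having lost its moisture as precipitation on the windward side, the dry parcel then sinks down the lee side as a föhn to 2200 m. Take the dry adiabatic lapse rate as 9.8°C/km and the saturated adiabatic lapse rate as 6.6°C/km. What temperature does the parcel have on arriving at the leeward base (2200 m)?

From 1500 m to 2500 m (dry): cools by 9.8 × 1 = 9.8°C, giving -4°C.
From 2500 m to 3500 m (saturated): cools by 6.6 × 1 = 6.6°C, giving -10.6°C.
From 3500 m to 2200 m (dry descent): warms by 9.8 × 1.3 = 12.74°C, giving 2.14°C.

2.14°C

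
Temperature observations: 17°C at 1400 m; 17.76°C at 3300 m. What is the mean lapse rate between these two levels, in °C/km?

-0.4°C/km

Γ = −ΔT/Δz = (17 − 17.76) / (3300 − 1400) m
  = -0.76°C / 1.9 km = -0.4°C/km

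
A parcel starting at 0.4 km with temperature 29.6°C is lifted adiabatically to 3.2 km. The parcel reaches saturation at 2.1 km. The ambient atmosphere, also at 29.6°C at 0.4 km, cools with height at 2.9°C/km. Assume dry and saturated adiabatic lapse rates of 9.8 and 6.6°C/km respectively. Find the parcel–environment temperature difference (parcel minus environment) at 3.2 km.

-15.8°C (parcel cooler than environment)

Parcel:
  Dry to 2100 m: -9.8 × 1.7 km = -16.66°C, so T = 12.94°C.
  Saturated to 3200 m: -6.6 × 1.1 km = -7.26°C, so T = 5.68°C.
Environment:
  Environment to 3200 m: -2.9 × 2.8 km = -8.12°C, so T = 21.48°C.
T_parcel − T_env = 5.68 − 21.48 = -15.8°C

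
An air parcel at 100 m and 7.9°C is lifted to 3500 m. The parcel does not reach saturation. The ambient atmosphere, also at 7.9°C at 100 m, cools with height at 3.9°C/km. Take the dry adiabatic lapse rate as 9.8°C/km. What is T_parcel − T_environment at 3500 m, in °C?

-20.06°C (parcel cooler than environment)

Parcel:
  From 100 m to 3500 m (dry): cools by 9.8 × 3.4 = 33.32°C, giving -25.42°C.
Environment:
  From 100 m to 3500 m (environment): cools by 3.9 × 3.4 = 13.26°C, giving -5.36°C.
T_parcel − T_env = -25.42 − (-5.36) = -20.06°C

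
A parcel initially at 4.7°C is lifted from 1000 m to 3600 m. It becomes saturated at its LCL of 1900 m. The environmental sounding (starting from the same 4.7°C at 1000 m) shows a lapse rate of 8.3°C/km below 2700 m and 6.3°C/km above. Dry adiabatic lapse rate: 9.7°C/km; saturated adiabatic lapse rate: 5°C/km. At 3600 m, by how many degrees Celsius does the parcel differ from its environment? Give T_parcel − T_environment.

Parcel:
  From 1000 m to 1900 m (dry): cools by 9.7 × 0.9 = 8.73°C, giving -4.03°C.
  From 1900 m to 3600 m (saturated): cools by 5 × 1.7 = 8.5°C, giving -12.53°C.
Environment:
  From 1000 m to 2700 m (environment, lower layer): cools by 8.3 × 1.7 = 14.11°C, giving -9.41°C.
  From 2700 m to 3600 m (environment, upper layer): cools by 6.3 × 0.9 = 5.67°C, giving -15.08°C.
T_parcel − T_env = -12.53 − (-15.08) = +2.55°C

+2.55°C (parcel warmer than environment)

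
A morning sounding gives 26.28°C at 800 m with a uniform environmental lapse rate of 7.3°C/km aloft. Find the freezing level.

4400 m

Height above start = (26.28 − 0) / 7.3 = 3.6 km
Altitude = 800 m + 3600 m = 4400 m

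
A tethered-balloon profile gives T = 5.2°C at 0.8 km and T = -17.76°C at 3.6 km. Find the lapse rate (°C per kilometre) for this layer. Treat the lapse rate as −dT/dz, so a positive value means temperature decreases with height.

8.2°C/km

Γ = −ΔT/Δz = (5.2 − (-17.76)) / (3600 − 800) m
  = 22.96°C / 2.8 km = 8.2°C/km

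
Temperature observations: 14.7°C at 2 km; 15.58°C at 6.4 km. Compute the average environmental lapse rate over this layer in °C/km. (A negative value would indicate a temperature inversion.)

Γ = −ΔT/Δz = (14.7 − 15.58) / (6400 − 2000) m
  = -0.88°C / 4.4 km = -0.2°C/km

-0.2°C/km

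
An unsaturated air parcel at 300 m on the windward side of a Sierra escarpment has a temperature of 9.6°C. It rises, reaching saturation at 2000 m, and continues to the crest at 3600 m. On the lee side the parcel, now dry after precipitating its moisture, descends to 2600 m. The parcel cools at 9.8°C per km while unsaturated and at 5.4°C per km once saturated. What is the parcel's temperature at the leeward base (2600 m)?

300 → 2000 m (dry, 9.8°C/km): ΔT = -9.8 × 1.7 = -16.66°C → T = -7.06°C
2000 → 3600 m (saturated, 5.4°C/km): ΔT = -5.4 × 1.6 = -8.64°C → T = -15.7°C
3600 → 2600 m (dry descent, 9.8°C/km): ΔT = +9.8 × 1 = +9.8°C → T = -5.9°C

-5.9°C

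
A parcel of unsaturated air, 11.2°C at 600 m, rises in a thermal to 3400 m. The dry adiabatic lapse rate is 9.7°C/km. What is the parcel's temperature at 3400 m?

-15.96°C

600–3400 m, dry adiabatic: Δz = 2.8 km ⇒ ΔT = -27.16°C; T = -15.96°C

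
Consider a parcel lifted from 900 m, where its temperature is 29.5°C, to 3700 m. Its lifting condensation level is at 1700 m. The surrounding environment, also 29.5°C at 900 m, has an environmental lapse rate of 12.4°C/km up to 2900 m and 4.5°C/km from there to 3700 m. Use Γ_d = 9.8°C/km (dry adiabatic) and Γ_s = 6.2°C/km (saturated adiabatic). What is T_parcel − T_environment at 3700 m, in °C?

+8.16°C (parcel warmer than environment)

Parcel:
  From 900 m to 1700 m (dry): cools by 9.8 × 0.8 = 7.84°C, giving 21.66°C.
  From 1700 m to 3700 m (saturated): cools by 6.2 × 2 = 12.4°C, giving 9.26°C.
Environment:
  From 900 m to 2900 m (environment, lower layer): cools by 12.4 × 2 = 24.8°C, giving 4.7°C.
  From 2900 m to 3700 m (environment, upper layer): cools by 4.5 × 0.8 = 3.6°C, giving 1.1°C.
T_parcel − T_env = 9.26 − 1.1 = +8.16°C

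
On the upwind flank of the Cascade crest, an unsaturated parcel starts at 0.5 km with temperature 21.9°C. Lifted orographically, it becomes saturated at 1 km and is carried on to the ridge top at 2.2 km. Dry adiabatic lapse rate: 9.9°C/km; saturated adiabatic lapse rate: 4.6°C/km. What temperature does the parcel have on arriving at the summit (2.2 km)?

11.43°C

500–1000 m, dry: Δz = 0.5 km ⇒ ΔT = -4.95°C; T = 16.95°C
1000–2200 m, saturated: Δz = 1.2 km ⇒ ΔT = -5.52°C; T = 11.43°C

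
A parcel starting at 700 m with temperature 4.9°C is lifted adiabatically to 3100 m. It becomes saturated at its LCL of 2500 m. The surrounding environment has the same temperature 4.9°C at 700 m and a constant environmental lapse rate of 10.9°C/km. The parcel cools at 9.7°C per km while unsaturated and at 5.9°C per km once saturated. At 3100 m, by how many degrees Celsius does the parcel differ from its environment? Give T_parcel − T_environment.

+5.16°C (parcel warmer than environment)

Parcel:
  700 → 2500 m (dry, 9.7°C/km): ΔT = -9.7 × 1.8 = -17.46°C → T = -12.56°C
  2500 → 3100 m (saturated, 5.9°C/km): ΔT = -5.9 × 0.6 = -3.54°C → T = -16.1°C
Environment:
  700 → 3100 m (environment, 10.9°C/km): ΔT = -10.9 × 2.4 = -26.16°C → T = -21.26°C
T_parcel − T_env = -16.1 − (-21.26) = +5.16°C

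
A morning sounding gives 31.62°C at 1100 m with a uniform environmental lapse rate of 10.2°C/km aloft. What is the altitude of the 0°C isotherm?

4200 m

Height above start = (31.62 − 0) / 10.2 = 3.1 km
Altitude = 1100 m + 3100 m = 4200 m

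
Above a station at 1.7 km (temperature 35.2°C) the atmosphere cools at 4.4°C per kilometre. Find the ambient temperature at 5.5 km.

From 1700 m to 5500 m (environmental): cools by 4.4 × 3.8 = 16.72°C, giving 18.48°C.

18.48°C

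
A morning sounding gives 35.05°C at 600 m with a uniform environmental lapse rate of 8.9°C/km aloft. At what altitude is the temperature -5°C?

Height above start = (35.05 − (-5)) / 8.9 = 4.5 km
Altitude = 600 m + 4500 m = 5100 m

5100 m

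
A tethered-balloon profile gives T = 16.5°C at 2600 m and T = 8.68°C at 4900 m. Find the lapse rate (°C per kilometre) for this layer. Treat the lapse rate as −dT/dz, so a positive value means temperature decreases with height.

3.4°C/km

Γ = −ΔT/Δz = (16.5 − 8.68) / (4900 − 2600) m
  = 7.82°C / 2.3 km = 3.4°C/km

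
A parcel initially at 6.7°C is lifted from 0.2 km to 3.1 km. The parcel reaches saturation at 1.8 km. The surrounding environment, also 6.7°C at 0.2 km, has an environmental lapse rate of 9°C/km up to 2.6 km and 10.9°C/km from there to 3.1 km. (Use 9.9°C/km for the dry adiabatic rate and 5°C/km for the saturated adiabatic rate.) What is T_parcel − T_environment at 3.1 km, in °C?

+4.71°C (parcel warmer than environment)

Parcel:
  From 200 m to 1800 m (dry): cools by 9.9 × 1.6 = 15.84°C, giving -9.14°C.
  From 1800 m to 3100 m (saturated): cools by 5 × 1.3 = 6.5°C, giving -15.64°C.
Environment:
  From 200 m to 2600 m (environment, lower layer): cools by 9 × 2.4 = 21.6°C, giving -14.9°C.
  From 2600 m to 3100 m (environment, upper layer): cools by 10.9 × 0.5 = 5.45°C, giving -20.35°C.
T_parcel − T_env = -15.64 − (-20.35) = +4.71°C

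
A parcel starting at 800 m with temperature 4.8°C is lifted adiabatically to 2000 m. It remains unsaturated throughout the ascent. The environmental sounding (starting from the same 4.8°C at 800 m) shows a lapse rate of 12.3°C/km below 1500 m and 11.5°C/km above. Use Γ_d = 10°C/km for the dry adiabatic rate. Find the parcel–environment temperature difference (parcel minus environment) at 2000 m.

Parcel:
  800–2000 m, dry: Δz = 1.2 km ⇒ ΔT = -12°C; T = -7.2°C
Environment:
  800–1500 m, environment, lower layer: Δz = 0.7 km ⇒ ΔT = -8.61°C; T = -3.81°C
  1500–2000 m, environment, upper layer: Δz = 0.5 km ⇒ ΔT = -5.75°C; T = -9.56°C
T_parcel − T_env = -7.2 − (-9.56) = +2.36°C

+2.36°C (parcel warmer than environment)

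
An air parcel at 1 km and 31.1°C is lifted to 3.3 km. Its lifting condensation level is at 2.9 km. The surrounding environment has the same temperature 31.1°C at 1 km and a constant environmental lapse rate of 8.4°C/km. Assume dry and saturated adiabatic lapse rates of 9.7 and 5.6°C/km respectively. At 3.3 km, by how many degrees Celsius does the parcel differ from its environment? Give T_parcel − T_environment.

-1.35°C (parcel cooler than environment)

Parcel:
  1000–2900 m, dry: Δz = 1.9 km ⇒ ΔT = -18.43°C; T = 12.67°C
  2900–3300 m, saturated: Δz = 0.4 km ⇒ ΔT = -2.24°C; T = 10.43°C
Environment:
  1000–3300 m, environment: Δz = 2.3 km ⇒ ΔT = -19.32°C; T = 11.78°C
T_parcel − T_env = 10.43 − 11.78 = -1.35°C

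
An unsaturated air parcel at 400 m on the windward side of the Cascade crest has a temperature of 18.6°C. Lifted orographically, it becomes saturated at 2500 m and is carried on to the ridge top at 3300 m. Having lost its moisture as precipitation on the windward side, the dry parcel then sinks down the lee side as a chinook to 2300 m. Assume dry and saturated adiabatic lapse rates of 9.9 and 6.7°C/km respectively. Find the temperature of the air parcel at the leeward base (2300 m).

400 → 2500 m (dry, 9.9°C/km): ΔT = -9.9 × 2.1 = -20.79°C → T = -2.19°C
2500 → 3300 m (saturated, 6.7°C/km): ΔT = -6.7 × 0.8 = -5.36°C → T = -7.55°C
3300 → 2300 m (dry descent, 9.9°C/km): ΔT = +9.9 × 1 = +9.9°C → T = 2.35°C

2.35°C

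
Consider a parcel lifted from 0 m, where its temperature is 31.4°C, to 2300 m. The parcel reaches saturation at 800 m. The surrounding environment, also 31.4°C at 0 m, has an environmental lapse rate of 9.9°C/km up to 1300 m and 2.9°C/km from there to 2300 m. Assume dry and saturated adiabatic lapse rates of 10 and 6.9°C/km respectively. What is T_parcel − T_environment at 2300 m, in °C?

Parcel:
  0–800 m, dry: Δz = 0.8 km ⇒ ΔT = -8°C; T = 23.4°C
  800–2300 m, saturated: Δz = 1.5 km ⇒ ΔT = -10.35°C; T = 13.05°C
Environment:
  0–1300 m, environment, lower layer: Δz = 1.3 km ⇒ ΔT = -12.87°C; T = 18.53°C
  1300–2300 m, environment, upper layer: Δz = 1 km ⇒ ΔT = -2.9°C; T = 15.63°C
T_parcel − T_env = 13.05 − 15.63 = -2.58°C

-2.58°C (parcel cooler than environment)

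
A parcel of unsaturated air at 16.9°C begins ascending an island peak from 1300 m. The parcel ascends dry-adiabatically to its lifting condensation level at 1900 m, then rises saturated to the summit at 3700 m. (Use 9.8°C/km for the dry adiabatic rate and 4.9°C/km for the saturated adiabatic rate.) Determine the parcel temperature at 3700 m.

2.2°C

1300 → 1900 m (dry, 9.8°C/km): ΔT = -9.8 × 0.6 = -5.88°C → T = 11.02°C
1900 → 3700 m (saturated, 4.9°C/km): ΔT = -4.9 × 1.8 = -8.82°C → T = 2.2°C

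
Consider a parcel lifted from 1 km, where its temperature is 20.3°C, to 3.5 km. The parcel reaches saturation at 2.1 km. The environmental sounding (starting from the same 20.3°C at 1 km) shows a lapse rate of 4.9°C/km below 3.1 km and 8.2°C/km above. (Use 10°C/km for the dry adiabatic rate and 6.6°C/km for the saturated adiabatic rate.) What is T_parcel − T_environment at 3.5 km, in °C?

Parcel:
  From 1000 m to 2100 m (dry): cools by 10 × 1.1 = 11°C, giving 9.3°C.
  From 2100 m to 3500 m (saturated): cools by 6.6 × 1.4 = 9.24°C, giving 0.06°C.
Environment:
  From 1000 m to 3100 m (environment, lower layer): cools by 4.9 × 2.1 = 10.29°C, giving 10.01°C.
  From 3100 m to 3500 m (environment, upper layer): cools by 8.2 × 0.4 = 3.28°C, giving 6.73°C.
T_parcel − T_env = 0.06 − 6.73 = -6.67°C

-6.67°C (parcel cooler than environment)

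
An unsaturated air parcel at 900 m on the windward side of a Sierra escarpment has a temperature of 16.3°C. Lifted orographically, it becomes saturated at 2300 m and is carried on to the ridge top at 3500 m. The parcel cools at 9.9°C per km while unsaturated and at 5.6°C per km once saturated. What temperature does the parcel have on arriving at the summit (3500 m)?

-4.28°C

Dry to 2300 m: -9.9 × 1.4 km = -13.86°C, so T = 2.44°C.
Saturated to 3500 m: -5.6 × 1.2 km = -6.72°C, so T = -4.28°C.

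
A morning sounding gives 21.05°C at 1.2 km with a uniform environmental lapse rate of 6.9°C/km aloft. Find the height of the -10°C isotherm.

Height above start = (21.05 − (-10)) / 6.9 = 4.5 km
Altitude = 1200 m + 4500 m = 5700 m

5.7 km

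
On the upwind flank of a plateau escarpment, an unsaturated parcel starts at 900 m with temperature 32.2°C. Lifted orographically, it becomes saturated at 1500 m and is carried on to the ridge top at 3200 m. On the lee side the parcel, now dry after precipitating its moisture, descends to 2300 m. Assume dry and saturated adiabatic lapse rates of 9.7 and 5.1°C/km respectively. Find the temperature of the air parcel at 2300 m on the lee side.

Dry to 1500 m: -9.7 × 0.6 km = -5.82°C, so T = 26.38°C.
Saturated to 3200 m: -5.1 × 1.7 km = -8.67°C, so T = 17.71°C.
Dry descent to 2300 m: +9.7 × 0.9 km = +8.73°C, so T = 26.44°C.

26.44°C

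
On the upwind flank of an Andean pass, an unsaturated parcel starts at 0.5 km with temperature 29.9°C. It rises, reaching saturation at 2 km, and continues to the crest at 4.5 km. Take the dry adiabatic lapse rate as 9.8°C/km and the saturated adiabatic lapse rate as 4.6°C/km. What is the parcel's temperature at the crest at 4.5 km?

3.7°C

500 → 2000 m (dry, 9.8°C/km): ΔT = -9.8 × 1.5 = -14.7°C → T = 15.2°C
2000 → 4500 m (saturated, 4.6°C/km): ΔT = -4.6 × 2.5 = -11.5°C → T = 3.7°C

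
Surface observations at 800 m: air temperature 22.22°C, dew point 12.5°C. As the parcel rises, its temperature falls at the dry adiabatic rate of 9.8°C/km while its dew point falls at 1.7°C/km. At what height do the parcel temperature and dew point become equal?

2000 m

T and T_d converge at 9.8 − 1.7 = 8.1°C per km
Height above start = (22.22 − 12.5) / 8.1 = 1.2 km
LCL altitude = 800 m + 1200 m = 2000 m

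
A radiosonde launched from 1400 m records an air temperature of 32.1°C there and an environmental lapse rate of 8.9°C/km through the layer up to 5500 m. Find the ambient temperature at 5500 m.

1400 → 5500 m (environmental, 8.9°C/km): ΔT = -8.9 × 4.1 = -36.49°C → T = -4.39°C

-4.39°C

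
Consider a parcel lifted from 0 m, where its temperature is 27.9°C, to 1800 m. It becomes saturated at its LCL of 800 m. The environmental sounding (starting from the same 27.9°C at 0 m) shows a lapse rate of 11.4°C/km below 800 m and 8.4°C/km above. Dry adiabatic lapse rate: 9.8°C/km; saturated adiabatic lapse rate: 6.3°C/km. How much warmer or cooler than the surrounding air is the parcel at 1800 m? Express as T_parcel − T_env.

+3.38°C (parcel warmer than environment)

Parcel:
  From 0 m to 800 m (dry): cools by 9.8 × 0.8 = 7.84°C, giving 20.06°C.
  From 800 m to 1800 m (saturated): cools by 6.3 × 1 = 6.3°C, giving 13.76°C.
Environment:
  From 0 m to 800 m (environment, lower layer): cools by 11.4 × 0.8 = 9.12°C, giving 18.78°C.
  From 800 m to 1800 m (environment, upper layer): cools by 8.4 × 1 = 8.4°C, giving 10.38°C.
T_parcel − T_env = 13.76 − 10.38 = +3.38°C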